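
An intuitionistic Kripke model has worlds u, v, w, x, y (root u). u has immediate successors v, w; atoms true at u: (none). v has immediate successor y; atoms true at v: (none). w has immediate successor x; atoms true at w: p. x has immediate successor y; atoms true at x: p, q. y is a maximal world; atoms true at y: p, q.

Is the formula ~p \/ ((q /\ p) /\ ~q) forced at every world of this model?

No

Not every world: u ||-/- ~p \/ ((q /\ p) /\ ~q).
u ||-/- ~p \/ ((q /\ p) /\ ~q): neither disjunct is forced at u.
u ||-/- ~p since w is accessible from u and w ||- p.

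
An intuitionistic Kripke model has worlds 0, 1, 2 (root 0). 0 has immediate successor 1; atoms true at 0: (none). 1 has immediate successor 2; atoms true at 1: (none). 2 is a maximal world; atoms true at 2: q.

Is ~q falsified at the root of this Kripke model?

Yes

0 ||-/- ~q since 2 is accessible from 0 and 2 ||- q.
So the root 0 does not force ~q; the model is a countermodel.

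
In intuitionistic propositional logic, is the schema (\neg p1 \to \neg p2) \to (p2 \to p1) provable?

No

This is the converse of contraposition, which is not intuitionistically valid.
A Kripke countermodel: worlds 0, 1; order generated by 0 \le 1; atoms true at each world — 0:{p2}; 1:{p1,p2}.
0 \nVdash (\neg p1 \to \neg p2) \to (p2 \to p1): already at 0 itself, 0 \Vdash \neg p1 \to \neg p2 but 0 \nVdash p2 \to p1.
0 \nVdash p2 \to p1: already at 0 itself, 0 \Vdash p2 but 0 \nVdash p1.
0 lacks atom p1, so 0 \nVdash p1.
So the root 0 does not force the formula.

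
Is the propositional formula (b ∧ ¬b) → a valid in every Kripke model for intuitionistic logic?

This is an instance of ex falso quodlibet, which is intuitionistically derivable.
No world can force both b and ¬b, so the antecedent b ∧ ¬b is never forced and the implication holds vacuously at every world.

Yes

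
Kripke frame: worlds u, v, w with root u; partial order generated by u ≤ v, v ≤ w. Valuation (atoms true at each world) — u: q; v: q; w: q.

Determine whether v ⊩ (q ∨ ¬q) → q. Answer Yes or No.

v ⊩ (q ∨ ¬q) → q: every world accessible from v that forces q ∨ ¬q (namely v, w) also forces q.

Yes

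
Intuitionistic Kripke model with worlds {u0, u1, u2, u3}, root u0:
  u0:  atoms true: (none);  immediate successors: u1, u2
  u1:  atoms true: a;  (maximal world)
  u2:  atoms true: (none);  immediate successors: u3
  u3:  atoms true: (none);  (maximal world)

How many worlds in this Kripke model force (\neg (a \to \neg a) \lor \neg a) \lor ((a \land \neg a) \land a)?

3

u0: does not force it — u0 \nVdash (\neg (a \to \neg a) \lor \neg a) \lor ((a \land \neg a) \land a): neither disjunct is forced at u0.
u1: forces it.
u2: forces it.
u3: forces it.
Worlds forcing the formula: {u1, u2, u3}.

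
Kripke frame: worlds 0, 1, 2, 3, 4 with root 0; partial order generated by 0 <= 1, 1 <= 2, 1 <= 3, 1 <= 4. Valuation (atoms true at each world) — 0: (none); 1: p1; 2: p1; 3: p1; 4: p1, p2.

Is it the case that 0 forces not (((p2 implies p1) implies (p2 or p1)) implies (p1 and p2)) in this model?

0 does not force not (((p2 implies p1) implies (p2 or p1)) implies (p1 and p2)) since 4 is accessible from 0 and 4 forces ((p2 implies p1) implies (p2 or p1)) implies (p1 and p2).
4 forces ((p2 implies p1) implies (p2 or p1)) implies (p1 and p2): every world accessible from 4 that forces (p2 implies p1) implies (p2 or p1) (namely 4) also forces p1 and p2.

No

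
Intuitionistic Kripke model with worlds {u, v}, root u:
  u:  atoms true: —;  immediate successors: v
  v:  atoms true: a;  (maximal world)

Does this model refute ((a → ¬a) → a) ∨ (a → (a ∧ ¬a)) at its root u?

u ⊩ ((a → ¬a) → a) ∨ (a → (a ∧ ¬a)) via the disjunct (a → ¬a) → a.
So the root u forces ((a → ¬a) → a) ∨ (a → (a ∧ ¬a)); the model is not a countermodel.

No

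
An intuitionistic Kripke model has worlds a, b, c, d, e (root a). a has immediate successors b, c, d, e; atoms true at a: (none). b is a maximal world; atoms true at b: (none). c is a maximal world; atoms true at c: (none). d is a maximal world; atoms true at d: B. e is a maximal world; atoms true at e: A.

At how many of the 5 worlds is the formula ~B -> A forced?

a: does not force it — a ||-/- ~B -> A: at the accessible world b, b ||- ~B but b ||-/- A.
b: does not force it — b ||-/- ~B -> A: already at b itself, b ||- ~B but b ||-/- A.
c: does not force it.
d: forces it.
e: forces it.
Worlds forcing the formula: {d, e}.

2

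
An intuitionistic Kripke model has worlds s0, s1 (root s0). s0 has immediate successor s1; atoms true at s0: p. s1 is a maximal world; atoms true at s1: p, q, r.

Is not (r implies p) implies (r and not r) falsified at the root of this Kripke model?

No

s0 forces not (r implies p) implies (r and not r) vacuously: no world accessible from s0 forces the antecedent not (r implies p).
So the root s0 forces not (r implies p) implies (r and not r); the model is not a countermodel.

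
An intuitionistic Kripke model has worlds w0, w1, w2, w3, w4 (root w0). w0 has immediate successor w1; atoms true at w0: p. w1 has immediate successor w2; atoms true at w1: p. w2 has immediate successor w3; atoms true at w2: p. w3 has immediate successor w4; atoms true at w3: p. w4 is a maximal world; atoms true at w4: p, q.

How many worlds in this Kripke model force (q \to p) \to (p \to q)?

w0: does not force it — w0 \nVdash (q \to p) \to (p \to q): already at w0 itself, w0 \Vdash q \to p but w0 \nVdash p \to q.
w1: does not force it — w1 \nVdash (q \to p) \to (p \to q): already at w1 itself, w1 \Vdash q \to p but w1 \nVdash p \to q.
w2: does not force it.
w3: does not force it.
w4: forces it.
Worlds forcing the formula: {w4}.

1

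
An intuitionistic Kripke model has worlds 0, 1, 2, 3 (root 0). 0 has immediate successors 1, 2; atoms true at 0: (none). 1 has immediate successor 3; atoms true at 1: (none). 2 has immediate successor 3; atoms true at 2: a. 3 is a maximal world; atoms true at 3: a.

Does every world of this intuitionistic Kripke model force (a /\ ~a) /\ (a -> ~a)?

No

Not every world: 0 ||-/- (a /\ ~a) /\ (a -> ~a).
0 ||-/- (a /\ ~a) /\ (a -> ~a) since 0 fails a /\ ~a.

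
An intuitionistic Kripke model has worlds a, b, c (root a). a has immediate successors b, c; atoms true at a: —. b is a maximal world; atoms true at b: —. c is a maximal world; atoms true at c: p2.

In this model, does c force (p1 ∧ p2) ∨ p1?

c ⊮ (p1 ∧ p2) ∨ p1: neither disjunct is forced at c.
c ⊮ p1 ∧ p2 since c fails p1.

No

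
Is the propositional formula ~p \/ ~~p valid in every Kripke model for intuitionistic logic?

This is the weak law of excluded middle, which is not intuitionistically valid.
A Kripke countermodel: worlds a, b, c; order generated by a <= b, a <= c; atoms true at each world — a:{}; b:{p}; c:{}.
a ||-/- ~p \/ ~~p: neither disjunct is forced at a.
a ||-/- ~p since b is accessible from a and b ||- p.
So the root a does not force the formula.

No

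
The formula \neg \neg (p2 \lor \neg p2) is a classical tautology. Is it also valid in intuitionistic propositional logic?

Yes

This is the double negation of excluded middle, which is intuitionistically derivable.
Assuming \neg (p2 \lor \neg p2): from p2 we'd get p2 \lor \neg p2, so \neg p2; but then p2 \lor \neg p2 again — contradiction. Hence \neg \neg (p2 \lor \neg p2).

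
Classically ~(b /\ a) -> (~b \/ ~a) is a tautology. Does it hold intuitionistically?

This is the constructively invalid direction of De Morgan's law for conjunction, which is not intuitionistically valid.
A Kripke countermodel: worlds u, v, w; order generated by u <= v, u <= w; atoms true at each world — u:{}; v:{b}; w:{a}.
u ||-/- ~(b /\ a) -> (~b \/ ~a): already at u itself, u ||- ~(b /\ a) but u ||-/- ~b \/ ~a.
u ||-/- ~b \/ ~a: neither disjunct is forced at u.
u ||-/- ~b since v is accessible from u and v ||- b.
So the root u does not force the formula.

No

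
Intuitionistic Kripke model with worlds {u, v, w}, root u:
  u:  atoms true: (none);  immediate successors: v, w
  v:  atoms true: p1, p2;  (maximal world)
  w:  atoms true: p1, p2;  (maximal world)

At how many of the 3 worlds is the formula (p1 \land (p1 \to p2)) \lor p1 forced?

u: does not force it — u \nVdash (p1 \land (p1 \to p2)) \lor p1: neither disjunct is forced at u.
v: forces it.
w: forces it.
Worlds forcing the formula: {v, w}.

2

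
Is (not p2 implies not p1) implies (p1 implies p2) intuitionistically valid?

This is the converse of contraposition, which is not intuitionistically valid.
A Kripke countermodel: worlds u, v; order generated by u <= v; atoms true at each world — u:{p1}; v:{p1,p2}.
u does not force (not p2 implies not p1) implies (p1 implies p2): already at u itself, u forces not p2 implies not p1 but u does not force p1 implies p2.
u does not force p1 implies p2: already at u itself, u forces p1 but u does not force p2.
u lacks atom p2, so u does not force p2.
So the root u does not force the formula.

No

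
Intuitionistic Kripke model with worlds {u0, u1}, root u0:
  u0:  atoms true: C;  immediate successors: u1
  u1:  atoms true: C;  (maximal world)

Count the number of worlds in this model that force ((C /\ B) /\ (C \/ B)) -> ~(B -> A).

2

u0: forces it.
u1: forces it.
Worlds forcing the formula: {u0, u1}.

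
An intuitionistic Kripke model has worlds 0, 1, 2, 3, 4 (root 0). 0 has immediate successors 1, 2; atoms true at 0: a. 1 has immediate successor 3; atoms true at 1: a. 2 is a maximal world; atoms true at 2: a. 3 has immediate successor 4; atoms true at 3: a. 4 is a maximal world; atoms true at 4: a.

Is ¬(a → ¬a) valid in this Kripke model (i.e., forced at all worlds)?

Yes

0 ⊩ ¬(a → ¬a): no world accessible from 0 forces a → ¬a.
Since the root 0 forces ¬(a → ¬a) and forcing is persistent (monotone upward), every world forces it.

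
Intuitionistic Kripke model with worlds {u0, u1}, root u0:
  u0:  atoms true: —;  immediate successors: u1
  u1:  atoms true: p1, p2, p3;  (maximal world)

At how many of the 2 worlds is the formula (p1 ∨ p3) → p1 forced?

2

u0: forces it.
u1: forces it.
Worlds forcing the formula: {u0, u1}.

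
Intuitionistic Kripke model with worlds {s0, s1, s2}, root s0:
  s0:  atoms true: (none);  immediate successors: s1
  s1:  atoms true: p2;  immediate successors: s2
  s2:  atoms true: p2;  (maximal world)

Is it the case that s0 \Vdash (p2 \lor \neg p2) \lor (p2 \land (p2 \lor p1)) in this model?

s0 \nVdash (p2 \lor \neg p2) \lor (p2 \land (p2 \lor p1)): neither disjunct is forced at s0.
s0 \nVdash p2 \lor \neg p2: neither disjunct is forced at s0.
s0 lacks atom p2, so s0 \nVdash p2.

No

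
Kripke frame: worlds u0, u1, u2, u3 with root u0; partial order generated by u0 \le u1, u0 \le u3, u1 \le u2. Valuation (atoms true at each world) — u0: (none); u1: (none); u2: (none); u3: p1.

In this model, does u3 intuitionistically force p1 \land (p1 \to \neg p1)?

u3 \nVdash p1 \land (p1 \to \neg p1) since u3 fails p1 \to \neg p1.

No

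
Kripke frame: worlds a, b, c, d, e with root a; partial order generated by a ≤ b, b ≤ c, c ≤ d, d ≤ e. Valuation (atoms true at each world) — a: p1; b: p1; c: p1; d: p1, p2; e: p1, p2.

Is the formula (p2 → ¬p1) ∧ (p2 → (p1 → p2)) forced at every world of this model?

Not every world: a ⊮ (p2 → ¬p1) ∧ (p2 → (p1 → p2)).
a ⊮ (p2 → ¬p1) ∧ (p2 → (p1 → p2)) since a fails p2 → ¬p1.

No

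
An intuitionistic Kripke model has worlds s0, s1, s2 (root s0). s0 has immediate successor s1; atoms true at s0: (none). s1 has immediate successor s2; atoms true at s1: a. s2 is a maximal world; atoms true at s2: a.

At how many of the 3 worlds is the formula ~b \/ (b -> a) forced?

3

s0: forces it.
s1: forces it.
s2: forces it.
Worlds forcing the formula: {s0, s1, s2}.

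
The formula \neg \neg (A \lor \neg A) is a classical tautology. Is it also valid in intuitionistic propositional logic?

Yes

This is the double negation of excluded middle, which is intuitionistically derivable.
Assuming \neg (A \lor \neg A): from A we'd get A \lor \neg A, so \neg A; but then A \lor \neg A again — contradiction. Hence \neg \neg (A \lor \neg A).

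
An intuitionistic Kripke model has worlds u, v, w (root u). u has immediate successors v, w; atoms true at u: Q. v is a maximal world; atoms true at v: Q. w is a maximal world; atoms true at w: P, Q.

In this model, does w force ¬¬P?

Yes

w ⊩ ¬¬P: no world accessible from w forces ¬P.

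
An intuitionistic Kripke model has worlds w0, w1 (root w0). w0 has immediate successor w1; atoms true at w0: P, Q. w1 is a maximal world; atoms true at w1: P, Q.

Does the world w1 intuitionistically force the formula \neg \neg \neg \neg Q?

w1 \Vdash \neg \neg \neg \neg Q: no world accessible from w1 forces \neg \neg \neg Q.

Yes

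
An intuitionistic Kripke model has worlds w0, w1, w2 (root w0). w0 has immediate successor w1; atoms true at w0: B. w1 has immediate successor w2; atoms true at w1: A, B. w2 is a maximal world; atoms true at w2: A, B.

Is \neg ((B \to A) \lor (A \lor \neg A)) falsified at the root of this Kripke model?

w0 \nVdash \neg ((B \to A) \lor (A \lor \neg A)) since w1 is accessible from w0 and w1 \Vdash (B \to A) \lor (A \lor \neg A).
w1 \Vdash (B \to A) \lor (A \lor \neg A) via the disjunct B \to A.
So the root w0 does not force \neg ((B \to A) \lor (A \lor \neg A)); the model is a countermodel.

Yes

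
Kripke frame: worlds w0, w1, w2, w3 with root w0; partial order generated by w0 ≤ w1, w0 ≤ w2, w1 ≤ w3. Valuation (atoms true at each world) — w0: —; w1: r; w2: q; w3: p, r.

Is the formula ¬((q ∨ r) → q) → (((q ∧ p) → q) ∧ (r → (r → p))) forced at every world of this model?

Not every world: w0 ⊮ ¬((q ∨ r) → q) → (((q ∧ p) → q) ∧ (r → (r → p))).
w0 ⊮ ¬((q ∨ r) → q) → (((q ∧ p) → q) ∧ (r → (r → p))): at the accessible world w1, w1 ⊩ ¬((q ∨ r) → q) but w1 ⊮ ((q ∧ p) → q) ∧ (r → (r → p)).
w1 ⊮ ((q ∧ p) → q) ∧ (r → (r → p)) since w1 fails r → (r → p).

No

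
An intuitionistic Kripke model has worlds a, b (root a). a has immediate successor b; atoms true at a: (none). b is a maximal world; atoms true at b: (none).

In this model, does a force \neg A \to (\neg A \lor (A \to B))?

a \Vdash \neg A \to (\neg A \lor (A \to B)): every world accessible from a that forces \neg A (namely a, b) also forces \neg A \lor (A \to B).

Yes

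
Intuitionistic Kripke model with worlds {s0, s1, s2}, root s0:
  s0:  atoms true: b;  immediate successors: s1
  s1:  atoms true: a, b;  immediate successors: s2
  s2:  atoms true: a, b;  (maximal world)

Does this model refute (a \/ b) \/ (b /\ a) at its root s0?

s0 ||- (a \/ b) \/ (b /\ a) via the disjunct a \/ b.
So the root s0 forces (a \/ b) \/ (b /\ a); the model is not a countermodel.

No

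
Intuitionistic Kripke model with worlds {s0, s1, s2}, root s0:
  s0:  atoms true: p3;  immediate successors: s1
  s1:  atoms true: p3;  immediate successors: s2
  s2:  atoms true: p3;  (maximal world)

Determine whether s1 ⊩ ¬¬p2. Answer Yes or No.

s1 ⊮ ¬¬p2 since s1 is accessible from s1 and s1 ⊩ ¬p2.
s1 ⊩ ¬p2: no world accessible from s1 forces p2.

No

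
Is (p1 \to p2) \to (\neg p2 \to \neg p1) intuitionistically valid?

This is the forward direction of contraposition, which is intuitionistically derivable.
Assume p1 \to p2 and \neg p2. If p1 held then p2 would follow, contradicting \neg p2; so \neg p1.

Yes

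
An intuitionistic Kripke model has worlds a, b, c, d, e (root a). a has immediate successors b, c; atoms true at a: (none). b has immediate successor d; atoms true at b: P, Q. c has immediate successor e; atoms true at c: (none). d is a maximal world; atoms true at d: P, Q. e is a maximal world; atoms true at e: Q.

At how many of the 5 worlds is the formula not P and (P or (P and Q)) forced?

a: does not force it — a does not force not P and (P or (P and Q)) since a fails not P.
b: does not force it — b does not force not P and (P or (P and Q)) since b fails not P.
c: does not force it.
d: does not force it.
e: does not force it.
Worlds forcing the formula: { }.

0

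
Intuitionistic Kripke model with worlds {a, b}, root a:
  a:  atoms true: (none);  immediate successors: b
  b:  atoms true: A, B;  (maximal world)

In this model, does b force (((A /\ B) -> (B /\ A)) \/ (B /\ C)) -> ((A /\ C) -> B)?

Yes

b ||- (((A /\ B) -> (B /\ A)) \/ (B /\ C)) -> ((A /\ C) -> B): every world accessible from b that forces ((A /\ B) -> (B /\ A)) \/ (B /\ C) (namely b) also forces (A /\ C) -> B.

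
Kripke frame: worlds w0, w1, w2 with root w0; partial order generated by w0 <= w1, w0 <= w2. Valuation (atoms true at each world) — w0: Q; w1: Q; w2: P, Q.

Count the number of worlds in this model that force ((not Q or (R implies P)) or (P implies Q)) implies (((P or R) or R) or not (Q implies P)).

2

w0: does not force it — w0 does not force ((not Q or (R implies P)) or (P implies Q)) implies (((P or R) or R) or not (Q implies P)): already at w0 itself, w0 forces (not Q or (R implies P)) or (P implies Q) but w0 does not force ((P or R) or R) or not (Q implies P).
w1: forces it.
w2: forces it.
Worlds forcing the formula: {w1, w2}.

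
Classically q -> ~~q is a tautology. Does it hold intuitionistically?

This is double-negation introduction, which is intuitionistically derivable.
If a world forces q then every accessible world forces q (persistence), so none forces ~q; hence ~~q.

Yes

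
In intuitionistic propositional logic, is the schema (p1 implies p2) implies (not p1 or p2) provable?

This is the material-implication-as-disjunction principle, which is not intuitionistically valid.
A Kripke countermodel: worlds u0, u1; order generated by u0 <= u1; atoms true at each world — u0:{}; u1:{p1,p2}.
u0 does not force (p1 implies p2) implies (not p1 or p2): already at u0 itself, u0 forces p1 implies p2 but u0 does not force not p1 or p2.
u0 does not force not p1 or p2: neither disjunct is forced at u0.
u0 does not force not p1 since u1 is accessible from u0 and u1 forces p1.
So the root u0 does not force the formula.

No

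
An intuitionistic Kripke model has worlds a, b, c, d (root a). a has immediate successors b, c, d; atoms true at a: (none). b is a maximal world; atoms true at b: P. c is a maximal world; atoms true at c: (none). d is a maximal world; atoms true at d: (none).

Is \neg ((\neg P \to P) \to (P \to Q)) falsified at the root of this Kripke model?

Yes

a \nVdash \neg ((\neg P \to P) \to (P \to Q)) since c is accessible from a and c \Vdash (\neg P \to P) \to (P \to Q).
c \Vdash (\neg P \to P) \to (P \to Q) vacuously: no world accessible from c forces the antecedent \neg P \to P.
So the root a does not force \neg ((\neg P \to P) \to (P \to Q)); the model is a countermodel.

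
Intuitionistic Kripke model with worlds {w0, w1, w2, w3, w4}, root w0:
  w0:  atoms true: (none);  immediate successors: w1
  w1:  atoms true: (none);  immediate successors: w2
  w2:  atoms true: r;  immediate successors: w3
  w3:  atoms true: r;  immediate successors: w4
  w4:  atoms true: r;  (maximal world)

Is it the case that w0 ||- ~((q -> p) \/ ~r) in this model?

No

w0 ||-/- ~((q -> p) \/ ~r) since w0 is accessible from w0 and w0 ||- (q -> p) \/ ~r.
w0 ||- (q -> p) \/ ~r via the disjunct q -> p.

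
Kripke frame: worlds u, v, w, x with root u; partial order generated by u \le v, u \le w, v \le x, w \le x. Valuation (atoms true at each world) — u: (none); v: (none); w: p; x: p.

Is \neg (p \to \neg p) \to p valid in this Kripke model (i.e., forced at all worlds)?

Not every world: u \nVdash \neg (p \to \neg p) \to p.
u \nVdash \neg (p \to \neg p) \to p: already at u itself, u \Vdash \neg (p \to \neg p) but u \nVdash p.
u lacks atom p, so u \nVdash p.

No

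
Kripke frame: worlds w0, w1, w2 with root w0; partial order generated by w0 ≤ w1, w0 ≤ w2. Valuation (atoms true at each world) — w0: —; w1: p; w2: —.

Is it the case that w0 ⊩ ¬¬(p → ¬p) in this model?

w0 ⊮ ¬¬(p → ¬p) since w1 is accessible from w0 and w1 ⊩ ¬(p → ¬p).
w1 ⊩ ¬(p → ¬p): no world accessible from w1 forces p → ¬p.

No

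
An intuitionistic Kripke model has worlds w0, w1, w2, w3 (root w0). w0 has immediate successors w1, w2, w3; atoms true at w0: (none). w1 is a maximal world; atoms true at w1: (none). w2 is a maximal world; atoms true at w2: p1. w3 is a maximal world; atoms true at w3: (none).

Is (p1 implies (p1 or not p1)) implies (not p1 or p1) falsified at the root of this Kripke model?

w0 does not force (p1 implies (p1 or not p1)) implies (not p1 or p1): already at w0 itself, w0 forces p1 implies (p1 or not p1) but w0 does not force not p1 or p1.
w0 does not force not p1 or p1: neither disjunct is forced at w0.
w0 does not force not p1 since w2 is accessible from w0 and w2 forces p1.
So the root w0 does not force (p1 implies (p1 or not p1)) implies (not p1 or p1); the model is a countermodel.

Yes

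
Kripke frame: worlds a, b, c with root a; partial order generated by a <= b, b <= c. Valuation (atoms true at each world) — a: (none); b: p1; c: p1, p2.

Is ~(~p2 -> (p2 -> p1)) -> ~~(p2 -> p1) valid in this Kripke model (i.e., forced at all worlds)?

Yes

a ||- ~(~p2 -> (p2 -> p1)) -> ~~(p2 -> p1) vacuously: no world accessible from a forces the antecedent ~(~p2 -> (p2 -> p1)).
Since the root a forces ~(~p2 -> (p2 -> p1)) -> ~~(p2 -> p1) and forcing is persistent (monotone upward), every world forces it.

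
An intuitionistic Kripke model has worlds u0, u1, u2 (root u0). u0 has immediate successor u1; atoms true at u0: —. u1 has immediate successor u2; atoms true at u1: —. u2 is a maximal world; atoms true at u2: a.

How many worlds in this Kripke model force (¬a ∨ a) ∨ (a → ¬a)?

u0: does not force it — u0 ⊮ (¬a ∨ a) ∨ (a → ¬a): neither disjunct is forced at u0.
u1: does not force it.
u2: forces it.
Worlds forcing the formula: {u2}.

1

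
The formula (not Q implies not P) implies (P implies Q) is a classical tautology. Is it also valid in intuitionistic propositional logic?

This is the converse of contraposition, which is not intuitionistically valid.
A Kripke countermodel: worlds s0, s1; order generated by s0 <= s1; atoms true at each world — s0:{P}; s1:{P,Q}.
s0 does not force (not Q implies not P) implies (P implies Q): already at s0 itself, s0 forces not Q implies not P but s0 does not force P implies Q.
s0 does not force P implies Q: already at s0 itself, s0 forces P but s0 does not force Q.
s0 lacks atom Q, so s0 does not force Q.
So the root s0 does not force the formula.

No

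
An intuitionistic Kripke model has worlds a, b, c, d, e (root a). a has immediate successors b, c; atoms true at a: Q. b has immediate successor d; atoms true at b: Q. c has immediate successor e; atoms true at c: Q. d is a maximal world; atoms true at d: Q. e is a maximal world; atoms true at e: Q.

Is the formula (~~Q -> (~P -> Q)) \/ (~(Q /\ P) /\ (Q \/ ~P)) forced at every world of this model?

Yes

a ||- (~~Q -> (~P -> Q)) \/ (~(Q /\ P) /\ (Q \/ ~P)) via the disjunct ~~Q -> (~P -> Q).
Since the root a forces (~~Q -> (~P -> Q)) \/ (~(Q /\ P) /\ (Q \/ ~P)) and forcing is persistent (monotone upward), every world forces it.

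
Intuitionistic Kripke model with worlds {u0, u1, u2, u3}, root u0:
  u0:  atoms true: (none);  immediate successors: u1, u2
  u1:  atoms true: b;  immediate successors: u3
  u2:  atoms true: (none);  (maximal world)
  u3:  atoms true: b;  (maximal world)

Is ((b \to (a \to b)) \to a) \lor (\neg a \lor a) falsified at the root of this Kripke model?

u0 \Vdash ((b \to (a \to b)) \to a) \lor (\neg a \lor a) via the disjunct \neg a \lor a.
So the root u0 forces ((b \to (a \to b)) \to a) \lor (\neg a \lor a); the model is not a countermodel.

No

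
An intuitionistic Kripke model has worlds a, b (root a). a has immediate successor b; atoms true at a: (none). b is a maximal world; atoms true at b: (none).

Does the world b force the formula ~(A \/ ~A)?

No

b ||-/- ~(A \/ ~A) since b is accessible from b and b ||- A \/ ~A.
b ||- A \/ ~A via the disjunct ~A.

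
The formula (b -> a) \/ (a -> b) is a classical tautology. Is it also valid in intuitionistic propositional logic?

No

This is the Gödel–Dummett linearity axiom, which is not intuitionistically valid.
A Kripke countermodel: worlds w0, w1, w2; order generated by w0 <= w1, w0 <= w2; atoms true at each world — w0:{}; w1:{b}; w2:{a}.
w0 ||-/- (b -> a) \/ (a -> b): neither disjunct is forced at w0.
w0 ||-/- b -> a: at the accessible world w1, w1 ||- b but w1 ||-/- a.
w1 lacks atom a, so w1 ||-/- a.
So the root w0 does not force the formula.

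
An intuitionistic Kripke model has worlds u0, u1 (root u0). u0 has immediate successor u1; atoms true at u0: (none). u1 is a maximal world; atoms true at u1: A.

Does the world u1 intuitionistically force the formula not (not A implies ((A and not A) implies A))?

u1 does not force not (not A implies ((A and not A) implies A)) since u1 is accessible from u1 and u1 forces not A implies ((A and not A) implies A).
u1 forces not A implies ((A and not A) implies A) vacuously: no world accessible from u1 forces the antecedent not A.

No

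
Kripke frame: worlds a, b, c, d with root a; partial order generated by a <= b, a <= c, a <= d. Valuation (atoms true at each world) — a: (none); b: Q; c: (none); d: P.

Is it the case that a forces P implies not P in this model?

No

a does not force P implies not P: at the accessible world d, d forces P but d does not force not P.
d does not force not P since d is accessible from d and d forces P.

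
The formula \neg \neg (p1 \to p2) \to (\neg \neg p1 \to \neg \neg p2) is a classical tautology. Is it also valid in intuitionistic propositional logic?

This is the distribution of double negation over implication, which is intuitionistically derivable.
Assume \neg \neg (p1 \to p2) and \neg \neg p1; suppose \neg p2. Then p1 \to p2 would give \neg p1 (by contraposition), contradicting \neg \neg p1; so \neg (p1 \to p2), contradicting \neg \neg (p1 \to p2). Hence \neg \neg p2.

Yes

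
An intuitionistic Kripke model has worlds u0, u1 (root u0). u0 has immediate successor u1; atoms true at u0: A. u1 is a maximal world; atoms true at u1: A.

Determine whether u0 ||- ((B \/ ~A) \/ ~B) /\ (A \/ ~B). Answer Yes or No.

u0 ||- ((B \/ ~A) \/ ~B) /\ (A \/ ~B) since u0 forces both conjuncts.

Yes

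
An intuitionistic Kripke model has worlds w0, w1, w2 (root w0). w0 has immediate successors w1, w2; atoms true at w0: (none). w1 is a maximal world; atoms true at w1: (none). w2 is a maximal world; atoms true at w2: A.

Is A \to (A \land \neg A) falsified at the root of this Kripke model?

Yes

w0 \nVdash A \to (A \land \neg A): at the accessible world w2, w2 \Vdash A but w2 \nVdash A \land \neg A.
w2 \nVdash A \land \neg A since w2 fails \neg A.
So the root w0 does not force A \to (A \land \neg A); the model is a countermodel.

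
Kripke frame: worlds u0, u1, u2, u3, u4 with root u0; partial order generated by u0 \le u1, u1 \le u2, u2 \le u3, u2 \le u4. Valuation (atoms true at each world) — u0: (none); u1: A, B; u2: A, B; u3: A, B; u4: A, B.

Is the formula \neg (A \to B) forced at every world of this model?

Not every world: u0 \nVdash \neg (A \to B).
u0 \nVdash \neg (A \to B) since u0 is accessible from u0 and u0 \Vdash A \to B.
u0 \Vdash A \to B: every world accessible from u0 that forces A (namely u1, u2, u3, u4) also forces B.

No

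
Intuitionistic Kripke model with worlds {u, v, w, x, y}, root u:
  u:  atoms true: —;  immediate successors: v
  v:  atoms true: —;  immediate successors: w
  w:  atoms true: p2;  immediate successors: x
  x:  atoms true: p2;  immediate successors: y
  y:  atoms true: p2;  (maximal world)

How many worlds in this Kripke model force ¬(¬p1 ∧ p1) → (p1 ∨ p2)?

3

u: does not force it — u ⊮ ¬(¬p1 ∧ p1) → (p1 ∨ p2): already at u itself, u ⊩ ¬(¬p1 ∧ p1) but u ⊮ p1 ∨ p2.
v: does not force it — v ⊮ ¬(¬p1 ∧ p1) → (p1 ∨ p2): already at v itself, v ⊩ ¬(¬p1 ∧ p1) but v ⊮ p1 ∨ p2.
w: forces it.
x: forces it.
y: forces it.
Worlds forcing the formula: {w, x, y}.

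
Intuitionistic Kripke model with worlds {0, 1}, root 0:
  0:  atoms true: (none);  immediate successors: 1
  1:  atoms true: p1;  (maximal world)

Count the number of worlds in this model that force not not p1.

2

0: forces it.
1: forces it.
Worlds forcing the formula: {0, 1}.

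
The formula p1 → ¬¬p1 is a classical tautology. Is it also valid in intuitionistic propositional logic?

This is double-negation introduction, which is intuitionistically derivable.
If a world forces p1 then every accessible world forces p1 (persistence), so none forces ¬p1; hence ¬¬p1.

Yes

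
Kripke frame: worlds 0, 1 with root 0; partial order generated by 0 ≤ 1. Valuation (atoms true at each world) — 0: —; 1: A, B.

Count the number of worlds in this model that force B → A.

2

0: forces it.
1: forces it.
Worlds forcing the formula: {0, 1}.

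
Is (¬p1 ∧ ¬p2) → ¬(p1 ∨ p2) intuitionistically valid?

This is a constructively valid De Morgan direction (conjunction of negations to negated disjunction), which is intuitionistically derivable.
If both ¬p1 and ¬p2 hold at a world, no accessible world forces p1 or forces p2, so none forces p1 ∨ p2.

Yes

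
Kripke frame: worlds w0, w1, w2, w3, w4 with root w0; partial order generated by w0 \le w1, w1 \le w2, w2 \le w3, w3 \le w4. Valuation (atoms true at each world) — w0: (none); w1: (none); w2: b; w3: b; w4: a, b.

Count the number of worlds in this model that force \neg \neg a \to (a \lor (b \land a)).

1

w0: does not force it — w0 \nVdash \neg \neg a \to (a \lor (b \land a)): already at w0 itself, w0 \Vdash \neg \neg a but w0 \nVdash a \lor (b \land a).
w1: does not force it.
w2: does not force it.
w3: does not force it.
w4: forces it.
Worlds forcing the formula: {w4}.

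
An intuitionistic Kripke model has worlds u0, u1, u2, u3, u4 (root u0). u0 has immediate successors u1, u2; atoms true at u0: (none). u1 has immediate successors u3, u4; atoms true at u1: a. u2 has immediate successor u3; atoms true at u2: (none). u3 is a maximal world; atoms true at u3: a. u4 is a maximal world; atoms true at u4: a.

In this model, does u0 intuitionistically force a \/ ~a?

No

u0 ||-/- a \/ ~a: neither disjunct is forced at u0.
u0 lacks atom a, so u0 ||-/- a.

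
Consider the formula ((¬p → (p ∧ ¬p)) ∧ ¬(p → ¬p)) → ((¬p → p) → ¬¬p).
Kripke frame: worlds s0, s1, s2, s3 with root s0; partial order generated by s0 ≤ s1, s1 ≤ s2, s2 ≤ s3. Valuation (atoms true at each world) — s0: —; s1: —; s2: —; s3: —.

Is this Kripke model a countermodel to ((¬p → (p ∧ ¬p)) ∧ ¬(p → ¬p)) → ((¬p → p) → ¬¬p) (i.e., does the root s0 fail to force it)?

s0 ⊩ ((¬p → (p ∧ ¬p)) ∧ ¬(p → ¬p)) → ((¬p → p) → ¬¬p) vacuously: no world accessible from s0 forces the antecedent (¬p → (p ∧ ¬p)) ∧ ¬(p → ¬p).
So the root s0 forces ((¬p → (p ∧ ¬p)) ∧ ¬(p → ¬p)) → ((¬p → p) → ¬¬p); the model is not a countermodel.

No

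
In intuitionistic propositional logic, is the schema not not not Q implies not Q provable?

This is triple-negation reduction, which is intuitionistically derivable.
Assume not not not Q and suppose Q. Then not not Q (double-negation introduction), contradicting not not not Q. So not Q.

Yes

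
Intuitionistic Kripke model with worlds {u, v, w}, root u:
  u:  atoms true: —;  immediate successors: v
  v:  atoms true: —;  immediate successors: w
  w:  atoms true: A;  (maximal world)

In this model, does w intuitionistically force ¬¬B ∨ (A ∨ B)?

w ⊩ ¬¬B ∨ (A ∨ B) via the disjunct A ∨ B.

Yes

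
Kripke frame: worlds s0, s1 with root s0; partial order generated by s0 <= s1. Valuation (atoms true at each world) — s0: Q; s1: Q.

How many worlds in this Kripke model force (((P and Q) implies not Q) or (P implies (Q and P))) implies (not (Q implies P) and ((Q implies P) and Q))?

0

s0: does not force it — s0 does not force (((P and Q) implies not Q) or (P implies (Q and P))) implies (not (Q implies P) and ((Q implies P) and Q)): already at s0 itself, s0 forces ((P and Q) implies not Q) or (P implies (Q and P)) but s0 does not force not (Q implies P) and ((Q implies P) and Q).
s1: does not force it.
Worlds forcing the formula: { }.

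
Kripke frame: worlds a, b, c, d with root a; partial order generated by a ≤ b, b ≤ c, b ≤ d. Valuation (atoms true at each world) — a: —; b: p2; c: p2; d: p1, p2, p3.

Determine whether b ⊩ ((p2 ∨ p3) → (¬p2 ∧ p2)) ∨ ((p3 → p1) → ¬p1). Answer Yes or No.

No

b ⊮ ((p2 ∨ p3) → (¬p2 ∧ p2)) ∨ ((p3 → p1) → ¬p1): neither disjunct is forced at b.
b ⊮ (p2 ∨ p3) → (¬p2 ∧ p2): already at b itself, b ⊩ p2 ∨ p3 but b ⊮ ¬p2 ∧ p2.
b ⊮ ¬p2 ∧ p2 since b fails ¬p2.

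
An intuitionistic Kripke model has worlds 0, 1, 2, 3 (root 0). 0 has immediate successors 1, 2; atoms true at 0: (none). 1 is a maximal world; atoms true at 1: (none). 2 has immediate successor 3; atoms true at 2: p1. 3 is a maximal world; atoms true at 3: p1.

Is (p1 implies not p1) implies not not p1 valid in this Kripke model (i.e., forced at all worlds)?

No

Not every world: 0 does not force (p1 implies not p1) implies not not p1.
0 does not force (p1 implies not p1) implies not not p1: at the accessible world 1, 1 forces p1 implies not p1 but 1 does not force not not p1.
1 does not force not not p1 since 1 is accessible from 1 and 1 forces not p1.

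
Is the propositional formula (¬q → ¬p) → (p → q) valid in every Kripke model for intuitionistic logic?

No

This is the converse of contraposition, which is not intuitionistically valid.
A Kripke countermodel: worlds u, v; order generated by u ≤ v; atoms true at each world — u:{p}; v:{p,q}.
u ⊮ (¬q → ¬p) → (p → q): already at u itself, u ⊩ ¬q → ¬p but u ⊮ p → q.
u ⊮ p → q: already at u itself, u ⊩ p but u ⊮ q.
u lacks atom q, so u ⊮ q.
So the root u does not force the formula.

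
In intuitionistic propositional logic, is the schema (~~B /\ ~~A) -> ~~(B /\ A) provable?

This is the distribution of double negation over conjunction, which is intuitionistically derivable.
Assume ~~B, ~~A, and ~(B /\ A). From B we'd get ~A (since B /\ A is refuted), contradicting ~~A; so ~B, contradicting ~~B.

Yes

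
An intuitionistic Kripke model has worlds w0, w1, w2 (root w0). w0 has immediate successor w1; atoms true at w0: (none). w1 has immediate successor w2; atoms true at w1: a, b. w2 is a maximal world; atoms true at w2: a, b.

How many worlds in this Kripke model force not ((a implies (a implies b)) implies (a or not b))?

0

w0: does not force it — w0 does not force not ((a implies (a implies b)) implies (a or not b)) since w1 is accessible from w0 and w1 forces (a implies (a implies b)) implies (a or not b).
w1: does not force it — w1 does not force not ((a implies (a implies b)) implies (a or not b)) since w1 is accessible from w1 and w1 forces (a implies (a implies b)) implies (a or not b).
w2: does not force it — w2 does not force not ((a implies (a implies b)) implies (a or not b)) since w2 is accessible from w2 and w2 forces (a implies (a implies b)) implies (a or not b).
Worlds forcing the formula: { }.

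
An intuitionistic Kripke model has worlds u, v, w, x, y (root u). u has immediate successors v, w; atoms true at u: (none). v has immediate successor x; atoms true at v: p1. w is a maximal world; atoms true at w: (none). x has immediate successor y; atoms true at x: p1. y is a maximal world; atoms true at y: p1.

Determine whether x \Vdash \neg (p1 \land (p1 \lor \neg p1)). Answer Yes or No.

No

x \nVdash \neg (p1 \land (p1 \lor \neg p1)) since x is accessible from x and x \Vdash p1 \land (p1 \lor \neg p1).
x \Vdash p1 \land (p1 \lor \neg p1) since x forces both conjuncts.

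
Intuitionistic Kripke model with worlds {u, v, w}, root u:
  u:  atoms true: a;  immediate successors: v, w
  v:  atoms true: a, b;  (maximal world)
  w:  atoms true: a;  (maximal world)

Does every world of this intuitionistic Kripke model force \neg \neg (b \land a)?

Not every world: u \nVdash \neg \neg (b \land a).
u \nVdash \neg \neg (b \land a) since w is accessible from u and w \Vdash \neg (b \land a).
w \Vdash \neg (b \land a): no world accessible from w forces b \land a.

No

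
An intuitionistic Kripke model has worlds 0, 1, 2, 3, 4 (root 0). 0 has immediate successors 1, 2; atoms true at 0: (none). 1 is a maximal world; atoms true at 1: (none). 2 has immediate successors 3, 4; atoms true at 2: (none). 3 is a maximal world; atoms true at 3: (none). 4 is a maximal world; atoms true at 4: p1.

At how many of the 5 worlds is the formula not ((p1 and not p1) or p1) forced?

2

0: does not force it — 0 does not force not ((p1 and not p1) or p1) since 4 is accessible from 0 and 4 forces (p1 and not p1) or p1.
1: forces it.
2: does not force it — 2 does not force not ((p1 and not p1) or p1) since 4 is accessible from 2 and 4 forces (p1 and not p1) or p1.
3: forces it.
4: does not force it.
Worlds forcing the formula: {1, 3}.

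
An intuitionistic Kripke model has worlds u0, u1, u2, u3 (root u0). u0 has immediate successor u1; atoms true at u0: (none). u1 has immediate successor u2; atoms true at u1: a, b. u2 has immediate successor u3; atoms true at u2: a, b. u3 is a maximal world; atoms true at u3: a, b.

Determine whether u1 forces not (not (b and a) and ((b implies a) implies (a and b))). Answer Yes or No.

Yes

u1 forces not (not (b and a) and ((b implies a) implies (a and b))): no world accessible from u1 forces not (b and a) and ((b implies a) implies (a and b)).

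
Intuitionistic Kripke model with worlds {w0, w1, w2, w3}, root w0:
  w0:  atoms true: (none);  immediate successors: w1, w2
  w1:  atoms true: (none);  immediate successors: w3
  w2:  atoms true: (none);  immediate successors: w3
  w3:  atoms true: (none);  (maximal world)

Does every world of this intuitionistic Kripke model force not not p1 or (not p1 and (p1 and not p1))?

No

Not every world: w0 does not force not not p1 or (not p1 and (p1 and not p1)).
w0 does not force not not p1 or (not p1 and (p1 and not p1)): neither disjunct is forced at w0.
w0 does not force not not p1 since w0 is accessible from w0 and w0 forces not p1.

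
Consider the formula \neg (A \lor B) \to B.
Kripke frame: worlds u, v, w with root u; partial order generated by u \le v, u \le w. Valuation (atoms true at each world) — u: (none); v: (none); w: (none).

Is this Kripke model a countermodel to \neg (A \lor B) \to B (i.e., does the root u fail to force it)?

u \nVdash \neg (A \lor B) \to B: already at u itself, u \Vdash \neg (A \lor B) but u \nVdash B.
u lacks atom B, so u \nVdash B.
So the root u does not force \neg (A \lor B) \to B; the model is a countermodel.

Yes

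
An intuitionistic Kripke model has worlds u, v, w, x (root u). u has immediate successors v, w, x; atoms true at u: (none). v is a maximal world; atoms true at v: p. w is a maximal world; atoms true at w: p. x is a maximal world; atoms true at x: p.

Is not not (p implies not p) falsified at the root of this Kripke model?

Yes

u does not force not not (p implies not p) since u is accessible from u and u forces not (p implies not p).
u forces not (p implies not p): no world accessible from u forces p implies not p.
So the root u does not force not not (p implies not p); the model is a countermodel.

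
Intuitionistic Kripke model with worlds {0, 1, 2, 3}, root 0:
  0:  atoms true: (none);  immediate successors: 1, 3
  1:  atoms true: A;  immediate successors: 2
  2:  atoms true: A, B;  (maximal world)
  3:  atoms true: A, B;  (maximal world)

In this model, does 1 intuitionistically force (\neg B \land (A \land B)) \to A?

1 \Vdash (\neg B \land (A \land B)) \to A vacuously: no world accessible from 1 forces the antecedent \neg B \land (A \land B).

Yes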